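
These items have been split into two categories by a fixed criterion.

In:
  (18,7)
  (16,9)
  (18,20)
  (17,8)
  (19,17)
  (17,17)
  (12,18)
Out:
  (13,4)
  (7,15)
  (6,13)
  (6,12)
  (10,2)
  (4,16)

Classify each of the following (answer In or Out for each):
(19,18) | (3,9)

A rule that fits every label: sum ≥ 25 — true of each 'In' example, false of each 'Out' one.

In, Out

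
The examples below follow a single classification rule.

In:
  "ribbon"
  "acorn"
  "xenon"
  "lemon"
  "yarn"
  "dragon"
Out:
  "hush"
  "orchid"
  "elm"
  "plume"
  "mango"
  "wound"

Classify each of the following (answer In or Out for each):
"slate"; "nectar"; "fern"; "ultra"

Out, Out, In, Out

The distinguishing property — ends with 'n' — holds for all the 'In' cases and none of the 'Out' cases.
"slate": Out (ends with 'e'). "nectar": Out (ends with 'r'). "fern": In (ends with 'n'). "ultra": Out (ends with 'a').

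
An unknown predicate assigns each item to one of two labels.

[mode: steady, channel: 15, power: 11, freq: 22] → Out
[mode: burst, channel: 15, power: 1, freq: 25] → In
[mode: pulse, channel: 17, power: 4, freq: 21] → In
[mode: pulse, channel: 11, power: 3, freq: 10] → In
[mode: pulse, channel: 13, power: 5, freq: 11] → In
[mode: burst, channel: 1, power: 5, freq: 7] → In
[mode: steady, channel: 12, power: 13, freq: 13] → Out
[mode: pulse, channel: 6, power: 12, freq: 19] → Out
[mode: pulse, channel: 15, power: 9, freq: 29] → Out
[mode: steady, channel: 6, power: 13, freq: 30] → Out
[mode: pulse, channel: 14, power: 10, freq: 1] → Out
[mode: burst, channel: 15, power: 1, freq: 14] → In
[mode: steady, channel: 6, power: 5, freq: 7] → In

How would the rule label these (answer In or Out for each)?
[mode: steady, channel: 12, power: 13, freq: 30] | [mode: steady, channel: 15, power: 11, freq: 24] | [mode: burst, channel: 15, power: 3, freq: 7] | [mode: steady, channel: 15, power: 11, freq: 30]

Out, Out, In, Out

A rule that fits every label: power ≤ 5 — true of each 'In' example, false of each 'Out' one.
[mode: steady, channel: 12, power: 13, freq: 30]: power = 13 — fails this test, so Out.
[mode: steady, channel: 15, power: 11, freq: 24]: power = 11 — fails this test, so Out.
[mode: burst, channel: 15, power: 3, freq: 7]: power = 3 — satisfies this, so In.
[mode: steady, channel: 15, power: 11, freq: 30]: power = 11 — fails this test, so Out.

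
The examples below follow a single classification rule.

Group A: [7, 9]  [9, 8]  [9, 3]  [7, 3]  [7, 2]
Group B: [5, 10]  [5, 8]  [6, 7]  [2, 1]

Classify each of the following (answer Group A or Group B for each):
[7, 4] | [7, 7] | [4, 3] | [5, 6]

Group A, Group A, Group B, Group B

The common property of the 'Group A' items is: first ≥ 7. No 'Group B' item has it.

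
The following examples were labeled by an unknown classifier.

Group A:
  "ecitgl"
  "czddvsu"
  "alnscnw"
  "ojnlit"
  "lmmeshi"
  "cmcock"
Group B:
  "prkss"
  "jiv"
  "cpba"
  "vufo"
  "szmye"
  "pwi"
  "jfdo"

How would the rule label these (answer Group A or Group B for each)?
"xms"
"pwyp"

The pattern is that an item is 'Group A' exactly when: length ≥ 6.
"xms": length 3 — doesn't qualify, so Group B. "pwyp": length 4 — doesn't qualify, so Group B.

Group B, Group B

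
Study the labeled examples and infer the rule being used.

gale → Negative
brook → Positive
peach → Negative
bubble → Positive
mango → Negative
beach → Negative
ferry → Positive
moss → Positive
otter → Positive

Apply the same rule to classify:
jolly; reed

The classifier is using: has a double letter.
jolly — 'll' doubled, hence Positive.
reed — 'ee' doubled, hence Positive.

Positive, Positive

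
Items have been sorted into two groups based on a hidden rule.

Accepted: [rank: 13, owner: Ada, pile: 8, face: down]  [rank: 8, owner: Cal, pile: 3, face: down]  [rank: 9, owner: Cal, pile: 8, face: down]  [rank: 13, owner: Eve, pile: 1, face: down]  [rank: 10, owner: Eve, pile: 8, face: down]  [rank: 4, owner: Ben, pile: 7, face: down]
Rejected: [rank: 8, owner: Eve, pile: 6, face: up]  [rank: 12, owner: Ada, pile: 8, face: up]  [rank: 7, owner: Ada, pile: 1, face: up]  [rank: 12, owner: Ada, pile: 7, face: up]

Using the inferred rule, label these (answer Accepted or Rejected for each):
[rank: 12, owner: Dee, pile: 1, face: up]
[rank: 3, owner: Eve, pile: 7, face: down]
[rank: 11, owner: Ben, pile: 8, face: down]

All 'Accepted' examples share one property — face is down — and every 'Rejected' example lacks it.
[rank: 12, owner: Dee, pile: 1, face: up]: face is up — lacks this property, so Rejected.
[rank: 3, owner: Eve, pile: 7, face: down]: face is down — has this property, so Accepted.
[rank: 11, owner: Ben, pile: 8, face: down]: face is down — has this property, so Accepted.

Rejected, Accepted, Accepted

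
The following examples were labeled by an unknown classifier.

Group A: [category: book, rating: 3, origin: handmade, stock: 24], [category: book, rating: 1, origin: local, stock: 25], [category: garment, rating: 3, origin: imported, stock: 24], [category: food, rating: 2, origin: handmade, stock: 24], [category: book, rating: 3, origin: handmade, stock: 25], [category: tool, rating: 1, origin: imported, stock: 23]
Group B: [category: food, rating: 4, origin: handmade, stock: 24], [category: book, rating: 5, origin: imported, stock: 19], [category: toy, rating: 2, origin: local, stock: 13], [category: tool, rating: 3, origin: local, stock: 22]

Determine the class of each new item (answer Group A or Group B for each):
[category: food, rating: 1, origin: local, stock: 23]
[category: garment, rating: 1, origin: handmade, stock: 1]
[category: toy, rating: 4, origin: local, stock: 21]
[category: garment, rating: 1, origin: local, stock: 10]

Group A, Group B, Group B, Group B

The pattern is that an item is 'Group A' exactly when: stock ≥ 23 AND rating ≤ 3.
[category: food, rating: 1, origin: local, stock: 23]: Group A (stock = 23, rating = 1).
[category: garment, rating: 1, origin: handmade, stock: 1]: Group B (stock = 1, rating = 1).
[category: toy, rating: 4, origin: local, stock: 21]: Group B (stock = 21, rating = 4).
[category: garment, rating: 1, origin: local, stock: 10]: Group B (stock = 10, rating = 1).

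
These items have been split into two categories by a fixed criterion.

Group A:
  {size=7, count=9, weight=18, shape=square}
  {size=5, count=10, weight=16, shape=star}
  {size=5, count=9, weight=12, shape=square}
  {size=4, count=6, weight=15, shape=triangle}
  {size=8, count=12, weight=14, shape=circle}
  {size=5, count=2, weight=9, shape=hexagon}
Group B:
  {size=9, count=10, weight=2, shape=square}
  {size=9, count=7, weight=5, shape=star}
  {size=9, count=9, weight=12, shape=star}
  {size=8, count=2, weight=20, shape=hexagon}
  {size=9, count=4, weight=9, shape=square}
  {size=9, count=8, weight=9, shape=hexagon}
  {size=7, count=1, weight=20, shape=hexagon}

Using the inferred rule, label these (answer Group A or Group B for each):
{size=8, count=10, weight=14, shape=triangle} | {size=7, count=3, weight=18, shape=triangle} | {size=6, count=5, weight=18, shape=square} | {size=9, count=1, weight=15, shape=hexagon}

Group A, Group A, Group A, Group B

The rule appears to be: size ≤ 8 AND weight ≤ 18.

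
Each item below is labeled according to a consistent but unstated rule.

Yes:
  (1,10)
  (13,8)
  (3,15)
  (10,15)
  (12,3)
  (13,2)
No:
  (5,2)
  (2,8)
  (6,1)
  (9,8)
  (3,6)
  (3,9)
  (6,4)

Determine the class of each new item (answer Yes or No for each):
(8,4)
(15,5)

A rule that fits every label: max ≥ 10 — true of each 'Yes' example, false of each 'No' one.
(8,4) → max 8 → No. (15,5) → max 15 → Yes.

No, Yes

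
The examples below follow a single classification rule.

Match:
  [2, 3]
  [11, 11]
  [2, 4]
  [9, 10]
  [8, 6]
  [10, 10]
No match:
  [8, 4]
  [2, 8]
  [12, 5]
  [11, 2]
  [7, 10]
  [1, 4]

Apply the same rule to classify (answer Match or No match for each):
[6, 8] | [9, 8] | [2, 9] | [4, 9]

Match, Match, No match, No match

The rule appears to be: |first − second| ≤ 2.
[6, 8] — |6−8| = 2, hence Match. [9, 8] — |9−8| = 1, hence Match. [2, 9] — |2−9| = 7, hence No match. [4, 9] — |4−9| = 5, hence No match.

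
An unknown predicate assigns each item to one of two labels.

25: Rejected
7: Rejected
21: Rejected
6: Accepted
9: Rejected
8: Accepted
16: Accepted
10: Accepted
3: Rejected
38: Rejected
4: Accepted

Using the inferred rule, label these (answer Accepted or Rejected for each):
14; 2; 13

Accepted, Accepted, Rejected

The common property of the 'Accepted' items is: even AND at most 16. No 'Rejected' item has it.
14 → 14 is even, 14 ≤ 16 → Accepted. 2 → 2 is even, 2 ≤ 16 → Accepted. 13 → 13 is odd, 13 ≤ 16 → Rejected.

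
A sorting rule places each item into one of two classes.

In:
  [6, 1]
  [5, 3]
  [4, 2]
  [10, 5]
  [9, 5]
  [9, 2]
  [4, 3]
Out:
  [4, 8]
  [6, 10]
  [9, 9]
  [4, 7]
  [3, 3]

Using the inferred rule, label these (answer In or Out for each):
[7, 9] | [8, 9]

The pattern is that an item is 'In' exactly when: first > second.
[7, 9]: 7 < 9 — fails the rule, so Out.
[8, 9]: 8 < 9 — fails the rule, so Out.

Out, Out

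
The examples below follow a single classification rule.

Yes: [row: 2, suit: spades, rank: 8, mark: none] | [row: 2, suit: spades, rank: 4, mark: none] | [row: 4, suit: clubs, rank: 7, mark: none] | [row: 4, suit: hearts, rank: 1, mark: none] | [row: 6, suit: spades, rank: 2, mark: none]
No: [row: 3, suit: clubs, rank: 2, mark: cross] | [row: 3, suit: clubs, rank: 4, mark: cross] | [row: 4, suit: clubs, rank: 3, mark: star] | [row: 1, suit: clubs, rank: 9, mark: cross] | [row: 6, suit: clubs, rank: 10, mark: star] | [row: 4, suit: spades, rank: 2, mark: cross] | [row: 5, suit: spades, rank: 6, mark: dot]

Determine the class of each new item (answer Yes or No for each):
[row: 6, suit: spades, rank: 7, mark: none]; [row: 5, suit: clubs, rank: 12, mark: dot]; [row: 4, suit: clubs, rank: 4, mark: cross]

'Yes' ⟺ mark is none.
[row: 6, suit: spades, rank: 7, mark: none] → mark is none → Yes.
[row: 5, suit: clubs, rank: 12, mark: dot] → mark is dot → No.
[row: 4, suit: clubs, rank: 4, mark: cross] → mark is cross → No.

Yes, No, No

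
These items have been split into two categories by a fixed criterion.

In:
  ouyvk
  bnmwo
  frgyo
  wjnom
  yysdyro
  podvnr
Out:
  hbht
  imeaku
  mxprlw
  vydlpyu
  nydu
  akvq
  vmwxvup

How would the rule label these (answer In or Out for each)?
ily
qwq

The pattern is that an item is 'In' exactly when: contains 'o'.
ily — no 'o', hence Out. qwq — no 'o', hence Out.

Out, Out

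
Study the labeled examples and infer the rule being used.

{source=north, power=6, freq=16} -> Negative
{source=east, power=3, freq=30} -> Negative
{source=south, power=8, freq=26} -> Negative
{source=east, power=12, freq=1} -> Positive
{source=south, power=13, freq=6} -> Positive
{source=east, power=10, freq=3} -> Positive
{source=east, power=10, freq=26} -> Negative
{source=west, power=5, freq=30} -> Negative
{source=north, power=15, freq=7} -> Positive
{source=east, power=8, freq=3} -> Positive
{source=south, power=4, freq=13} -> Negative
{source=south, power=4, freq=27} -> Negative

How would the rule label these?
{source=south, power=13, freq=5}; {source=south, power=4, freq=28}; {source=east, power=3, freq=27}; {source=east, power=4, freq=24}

'Positive' ⟺ freq ≤ 7.
{source=south, power=13, freq=5}: freq = 5 — fits, so Positive. {source=south, power=4, freq=28}: freq = 28 — doesn't match, so Negative. {source=east, power=3, freq=27}: freq = 27 — doesn't match, so Negative. {source=east, power=4, freq=24}: freq = 24 — doesn't match, so Negative.

Positive, Negative, Negative, Negative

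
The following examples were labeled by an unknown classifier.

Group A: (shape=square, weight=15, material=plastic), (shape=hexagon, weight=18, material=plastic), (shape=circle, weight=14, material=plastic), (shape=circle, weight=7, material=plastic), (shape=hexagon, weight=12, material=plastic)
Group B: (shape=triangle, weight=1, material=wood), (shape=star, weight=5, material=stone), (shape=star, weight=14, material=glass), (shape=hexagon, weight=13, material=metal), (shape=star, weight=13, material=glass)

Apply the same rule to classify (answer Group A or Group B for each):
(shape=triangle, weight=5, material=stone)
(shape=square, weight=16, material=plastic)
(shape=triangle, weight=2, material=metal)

Rule: material is plastic. This holds for each 'Group A' example and fails for each 'Group B' one.

Group B, Group A, Group B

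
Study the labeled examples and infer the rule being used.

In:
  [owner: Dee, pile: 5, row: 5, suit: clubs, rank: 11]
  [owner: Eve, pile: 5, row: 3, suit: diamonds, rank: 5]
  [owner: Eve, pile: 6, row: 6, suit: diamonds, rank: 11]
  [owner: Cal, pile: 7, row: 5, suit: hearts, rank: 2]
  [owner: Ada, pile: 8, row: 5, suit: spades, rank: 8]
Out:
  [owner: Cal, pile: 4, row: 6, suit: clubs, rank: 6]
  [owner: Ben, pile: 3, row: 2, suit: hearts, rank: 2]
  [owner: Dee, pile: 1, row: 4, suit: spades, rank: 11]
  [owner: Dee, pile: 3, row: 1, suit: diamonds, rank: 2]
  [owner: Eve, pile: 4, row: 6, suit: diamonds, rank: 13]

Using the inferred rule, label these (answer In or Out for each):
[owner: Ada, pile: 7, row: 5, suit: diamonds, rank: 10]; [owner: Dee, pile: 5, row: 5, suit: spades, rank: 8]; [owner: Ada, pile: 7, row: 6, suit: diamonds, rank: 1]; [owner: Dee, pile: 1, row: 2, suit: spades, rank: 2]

In, In, In, Out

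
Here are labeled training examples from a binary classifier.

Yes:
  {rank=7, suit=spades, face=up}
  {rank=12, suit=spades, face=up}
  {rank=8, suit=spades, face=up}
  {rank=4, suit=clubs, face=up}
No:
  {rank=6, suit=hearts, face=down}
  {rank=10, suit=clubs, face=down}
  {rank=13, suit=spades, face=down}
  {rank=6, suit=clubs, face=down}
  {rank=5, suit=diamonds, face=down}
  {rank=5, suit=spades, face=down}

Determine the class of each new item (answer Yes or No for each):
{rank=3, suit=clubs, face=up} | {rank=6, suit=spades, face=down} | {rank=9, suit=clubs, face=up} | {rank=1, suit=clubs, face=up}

Yes, No, Yes, Yes

Looking at the examples, the only property every 'Yes' case has and every 'No' case lacks is: face is up.
{rank=3, suit=clubs, face=up} → face is up → Yes. {rank=6, suit=spades, face=down} → face is down → No. {rank=9, suit=clubs, face=up} → face is up → Yes. {rank=1, suit=clubs, face=up} → face is up → Yes.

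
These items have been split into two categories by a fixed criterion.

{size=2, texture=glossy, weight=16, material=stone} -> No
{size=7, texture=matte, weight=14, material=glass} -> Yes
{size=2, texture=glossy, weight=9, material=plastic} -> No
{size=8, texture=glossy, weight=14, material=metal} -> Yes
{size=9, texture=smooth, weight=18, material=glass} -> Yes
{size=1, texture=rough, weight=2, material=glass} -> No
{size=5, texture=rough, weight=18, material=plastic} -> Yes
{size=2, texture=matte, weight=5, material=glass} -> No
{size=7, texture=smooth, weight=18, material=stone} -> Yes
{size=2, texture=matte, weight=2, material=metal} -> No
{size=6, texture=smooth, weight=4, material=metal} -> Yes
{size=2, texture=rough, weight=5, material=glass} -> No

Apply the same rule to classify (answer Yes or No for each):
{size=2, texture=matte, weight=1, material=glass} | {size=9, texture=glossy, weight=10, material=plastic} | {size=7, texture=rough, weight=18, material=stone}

No, Yes, Yes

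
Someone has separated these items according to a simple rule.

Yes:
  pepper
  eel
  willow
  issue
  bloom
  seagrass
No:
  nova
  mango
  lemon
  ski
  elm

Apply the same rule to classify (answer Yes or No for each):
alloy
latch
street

'Yes' ⟺ has a double letter.

Yes, No, Yes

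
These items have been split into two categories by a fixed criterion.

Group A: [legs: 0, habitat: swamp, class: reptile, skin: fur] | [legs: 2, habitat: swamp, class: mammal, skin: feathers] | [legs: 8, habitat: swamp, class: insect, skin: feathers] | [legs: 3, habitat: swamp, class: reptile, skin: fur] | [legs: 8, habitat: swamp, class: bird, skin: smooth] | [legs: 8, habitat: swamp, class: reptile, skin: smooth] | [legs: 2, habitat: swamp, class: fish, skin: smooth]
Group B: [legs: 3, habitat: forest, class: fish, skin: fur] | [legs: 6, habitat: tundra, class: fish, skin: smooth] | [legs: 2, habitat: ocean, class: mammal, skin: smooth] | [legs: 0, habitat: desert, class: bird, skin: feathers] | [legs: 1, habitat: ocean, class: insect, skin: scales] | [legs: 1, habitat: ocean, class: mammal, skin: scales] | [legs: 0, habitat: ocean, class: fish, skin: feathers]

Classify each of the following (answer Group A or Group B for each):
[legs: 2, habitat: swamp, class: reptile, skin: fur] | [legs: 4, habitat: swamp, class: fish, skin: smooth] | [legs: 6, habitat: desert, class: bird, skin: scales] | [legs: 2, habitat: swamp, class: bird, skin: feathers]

Group A, Group A, Group B, Group A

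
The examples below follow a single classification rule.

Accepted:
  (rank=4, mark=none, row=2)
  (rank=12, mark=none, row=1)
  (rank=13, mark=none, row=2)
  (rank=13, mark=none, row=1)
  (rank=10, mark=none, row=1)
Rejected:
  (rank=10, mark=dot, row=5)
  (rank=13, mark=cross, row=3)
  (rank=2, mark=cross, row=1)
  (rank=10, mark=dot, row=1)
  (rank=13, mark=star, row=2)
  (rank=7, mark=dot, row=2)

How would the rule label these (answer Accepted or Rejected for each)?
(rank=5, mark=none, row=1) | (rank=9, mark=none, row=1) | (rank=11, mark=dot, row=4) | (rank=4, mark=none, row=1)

'Accepted' ⟺ mark is none.
(rank=5, mark=none, row=1) → mark is none → Accepted. (rank=9, mark=none, row=1) → mark is none → Accepted. (rank=11, mark=dot, row=4) → mark is dot → Rejected. (rank=4, mark=none, row=1) → mark is none → Accepted.

Accepted, Accepted, Rejected, Accepted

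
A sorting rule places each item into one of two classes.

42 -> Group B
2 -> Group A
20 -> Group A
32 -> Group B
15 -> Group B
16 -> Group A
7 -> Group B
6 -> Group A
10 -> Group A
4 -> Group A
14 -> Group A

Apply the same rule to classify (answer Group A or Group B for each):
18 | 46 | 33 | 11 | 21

Rule: even AND at most 20. This holds for each 'Group A' example and fails for each 'Group B' one.

Group A, Group B, Group B, Group B, Group B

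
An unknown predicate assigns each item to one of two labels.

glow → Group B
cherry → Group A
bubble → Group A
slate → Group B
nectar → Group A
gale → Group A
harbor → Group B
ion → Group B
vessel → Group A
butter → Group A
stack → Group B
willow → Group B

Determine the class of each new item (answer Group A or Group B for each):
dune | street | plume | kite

The pattern is that an item is 'Group A' exactly when: even length AND contains 'e'.
Group A: dune, since length 4, has 'e'.
Group A: street, since length 6, has 'e'.
Group B: plume, since length 5, has 'e'.
Group A: kite, since length 4, has 'e'.

Group A, Group A, Group B, Group A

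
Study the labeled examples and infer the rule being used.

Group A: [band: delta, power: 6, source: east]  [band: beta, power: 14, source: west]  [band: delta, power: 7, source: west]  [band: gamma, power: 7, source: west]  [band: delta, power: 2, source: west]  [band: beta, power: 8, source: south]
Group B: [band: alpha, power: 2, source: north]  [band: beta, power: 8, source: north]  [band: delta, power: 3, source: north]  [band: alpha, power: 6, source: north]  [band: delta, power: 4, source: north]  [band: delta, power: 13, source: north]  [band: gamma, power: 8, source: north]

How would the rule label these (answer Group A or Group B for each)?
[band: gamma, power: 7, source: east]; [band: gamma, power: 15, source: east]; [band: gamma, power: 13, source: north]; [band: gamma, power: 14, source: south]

Group A, Group A, Group B, Group A

Looking at the examples, the only property every 'Group A' case has and every 'Group B' case lacks is: source is not north.
[band: gamma, power: 7, source: east]: Group A (source is east). [band: gamma, power: 15, source: east]: Group A (source is east). [band: gamma, power: 13, source: north]: Group B (source is north). [band: gamma, power: 14, source: south]: Group A (source is south).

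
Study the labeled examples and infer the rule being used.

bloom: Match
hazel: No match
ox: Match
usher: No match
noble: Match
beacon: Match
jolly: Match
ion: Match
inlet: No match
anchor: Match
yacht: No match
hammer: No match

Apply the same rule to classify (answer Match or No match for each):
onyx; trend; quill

Match, No match, No match

Checking candidate rules against both groups, what survives is: contains 'o'.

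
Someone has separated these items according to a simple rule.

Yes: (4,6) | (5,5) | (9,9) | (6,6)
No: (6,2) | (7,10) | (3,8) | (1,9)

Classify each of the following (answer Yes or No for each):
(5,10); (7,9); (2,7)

No, Yes, No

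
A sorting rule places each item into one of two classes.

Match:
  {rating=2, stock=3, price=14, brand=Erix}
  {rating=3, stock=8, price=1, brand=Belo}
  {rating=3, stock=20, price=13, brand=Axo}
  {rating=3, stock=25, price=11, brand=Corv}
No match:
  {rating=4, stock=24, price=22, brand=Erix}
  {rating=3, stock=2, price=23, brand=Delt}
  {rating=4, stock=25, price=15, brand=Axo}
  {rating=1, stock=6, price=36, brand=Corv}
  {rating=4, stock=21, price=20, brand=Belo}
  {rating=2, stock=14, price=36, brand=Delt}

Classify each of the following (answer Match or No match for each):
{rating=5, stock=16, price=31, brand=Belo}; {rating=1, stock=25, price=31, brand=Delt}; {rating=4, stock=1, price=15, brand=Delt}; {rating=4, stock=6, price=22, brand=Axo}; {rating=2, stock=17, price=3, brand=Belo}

No match, No match, No match, No match, Match

All 'Match' examples share one property — price ≤ 14 — and every 'No match' example lacks it.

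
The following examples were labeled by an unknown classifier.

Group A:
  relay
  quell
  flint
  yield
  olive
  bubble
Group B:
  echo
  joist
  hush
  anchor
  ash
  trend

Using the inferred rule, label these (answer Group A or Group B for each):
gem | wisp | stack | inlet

Group B, Group B, Group B, Group A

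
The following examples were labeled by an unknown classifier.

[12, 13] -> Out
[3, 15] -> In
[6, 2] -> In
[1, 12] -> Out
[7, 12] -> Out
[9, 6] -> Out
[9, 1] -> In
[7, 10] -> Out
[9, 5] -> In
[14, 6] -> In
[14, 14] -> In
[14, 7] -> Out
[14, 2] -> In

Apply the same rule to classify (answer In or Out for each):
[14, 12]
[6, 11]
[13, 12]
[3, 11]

The pattern is that an item is 'In' exactly when: sum is even.
[14, 12]: 14+12 = 26 — meets the rule, so In. [6, 11]: 6+11 = 17 — lacks this property, so Out. [13, 12]: 13+12 = 25 — lacks this property, so Out. [3, 11]: 3+11 = 14 — meets the rule, so In.

In, Out, Out, In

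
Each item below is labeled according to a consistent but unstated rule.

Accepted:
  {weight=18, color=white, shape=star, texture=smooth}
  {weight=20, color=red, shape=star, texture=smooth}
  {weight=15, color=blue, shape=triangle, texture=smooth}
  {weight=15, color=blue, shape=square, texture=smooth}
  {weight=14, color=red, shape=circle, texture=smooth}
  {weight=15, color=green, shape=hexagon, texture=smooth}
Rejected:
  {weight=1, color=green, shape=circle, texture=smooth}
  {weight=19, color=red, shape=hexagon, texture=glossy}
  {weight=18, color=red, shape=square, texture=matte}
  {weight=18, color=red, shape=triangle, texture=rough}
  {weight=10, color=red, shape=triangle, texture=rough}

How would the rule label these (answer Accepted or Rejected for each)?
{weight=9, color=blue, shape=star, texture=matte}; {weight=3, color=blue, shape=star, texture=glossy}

Rejected, Rejected

The classifier is using: texture is smooth AND weight ≥ 10.
{weight=9, color=blue, shape=star, texture=matte}: texture is matte, weight = 9 — fails the rule, so Rejected.
{weight=3, color=blue, shape=star, texture=glossy}: texture is glossy, weight = 3 — fails the rule, so Rejected.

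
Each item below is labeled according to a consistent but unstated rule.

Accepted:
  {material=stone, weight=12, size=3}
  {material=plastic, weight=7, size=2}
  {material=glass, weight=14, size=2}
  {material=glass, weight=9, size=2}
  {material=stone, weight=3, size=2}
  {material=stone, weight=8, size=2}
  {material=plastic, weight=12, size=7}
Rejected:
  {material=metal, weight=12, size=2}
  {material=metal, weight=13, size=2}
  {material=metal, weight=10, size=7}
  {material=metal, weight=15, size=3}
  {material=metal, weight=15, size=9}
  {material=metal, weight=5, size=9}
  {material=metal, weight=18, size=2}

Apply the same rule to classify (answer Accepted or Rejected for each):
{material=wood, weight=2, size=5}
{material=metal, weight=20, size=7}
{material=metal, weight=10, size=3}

Looking at the examples, the only property every 'Accepted' case has and every 'Rejected' case lacks is: material is not metal.
{material=wood, weight=2, size=5}: Accepted (material is wood). {material=metal, weight=20, size=7}: Rejected (material is metal). {material=metal, weight=10, size=3}: Rejected (material is metal).

Accepted, Rejected, Rejected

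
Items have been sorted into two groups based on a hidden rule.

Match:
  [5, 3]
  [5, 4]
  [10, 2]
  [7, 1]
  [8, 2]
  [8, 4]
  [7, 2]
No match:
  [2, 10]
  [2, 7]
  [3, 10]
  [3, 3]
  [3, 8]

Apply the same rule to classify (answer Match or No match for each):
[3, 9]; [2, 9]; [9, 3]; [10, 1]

No match, No match, Match, Match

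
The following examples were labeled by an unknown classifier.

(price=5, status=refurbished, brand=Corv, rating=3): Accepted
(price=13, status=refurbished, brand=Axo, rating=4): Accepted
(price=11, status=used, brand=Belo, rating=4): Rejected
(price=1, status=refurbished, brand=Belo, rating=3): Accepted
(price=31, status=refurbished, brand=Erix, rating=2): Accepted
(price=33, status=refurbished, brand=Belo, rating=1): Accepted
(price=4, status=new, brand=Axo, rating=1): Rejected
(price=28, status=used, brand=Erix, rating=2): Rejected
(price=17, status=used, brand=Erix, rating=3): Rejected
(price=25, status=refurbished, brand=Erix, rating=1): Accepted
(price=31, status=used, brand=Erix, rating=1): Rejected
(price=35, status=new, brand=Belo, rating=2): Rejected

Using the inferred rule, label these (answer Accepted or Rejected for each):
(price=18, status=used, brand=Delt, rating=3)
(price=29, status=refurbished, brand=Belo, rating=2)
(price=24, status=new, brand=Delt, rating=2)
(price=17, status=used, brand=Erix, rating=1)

The classifier is using: status is refurbished.
(price=18, status=used, brand=Delt, rating=3) → status is used → Rejected. (price=29, status=refurbished, brand=Belo, rating=2) → status is refurbished → Accepted. (price=24, status=new, brand=Delt, rating=2) → status is new → Rejected. (price=17, status=used, brand=Erix, rating=1) → status is used → Rejected.

Rejected, Accepted, Rejected, Rejected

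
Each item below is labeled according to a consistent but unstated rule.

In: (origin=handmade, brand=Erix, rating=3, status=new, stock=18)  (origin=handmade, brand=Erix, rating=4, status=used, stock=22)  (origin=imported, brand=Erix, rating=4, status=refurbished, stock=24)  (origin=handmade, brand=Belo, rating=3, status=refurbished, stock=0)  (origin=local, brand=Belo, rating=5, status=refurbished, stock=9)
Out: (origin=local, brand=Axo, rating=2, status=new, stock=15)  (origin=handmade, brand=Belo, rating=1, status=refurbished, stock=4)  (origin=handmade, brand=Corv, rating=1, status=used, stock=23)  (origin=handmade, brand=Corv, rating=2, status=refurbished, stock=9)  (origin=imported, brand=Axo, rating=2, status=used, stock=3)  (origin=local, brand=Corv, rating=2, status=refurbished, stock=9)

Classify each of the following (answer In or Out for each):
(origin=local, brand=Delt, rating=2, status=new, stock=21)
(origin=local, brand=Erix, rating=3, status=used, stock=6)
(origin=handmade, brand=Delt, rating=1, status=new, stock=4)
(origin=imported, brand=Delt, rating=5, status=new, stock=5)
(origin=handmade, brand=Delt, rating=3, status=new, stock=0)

The classifier is using: rating ≥ 3.
(origin=local, brand=Delt, rating=2, status=new, stock=21) → rating = 2 → Out. (origin=local, brand=Erix, rating=3, status=used, stock=6) → rating = 3 → In. (origin=handmade, brand=Delt, rating=1, status=new, stock=4) → rating = 1 → Out. (origin=imported, brand=Delt, rating=5, status=new, stock=5) → rating = 5 → In. (origin=handmade, brand=Delt, rating=3, status=new, stock=0) → rating = 3 → In.

Out, In, Out, In, In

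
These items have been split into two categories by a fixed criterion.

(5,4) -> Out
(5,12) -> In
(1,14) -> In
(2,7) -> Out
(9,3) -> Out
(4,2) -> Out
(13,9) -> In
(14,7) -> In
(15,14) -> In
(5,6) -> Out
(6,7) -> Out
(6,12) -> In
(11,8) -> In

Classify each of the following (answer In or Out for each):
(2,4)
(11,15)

The distinguishing property — sum ≥ 15 — holds for all the 'In' cases and none of the 'Out' cases.
(2,4): 2+4 = 6, doesn't qualify → Out.
(11,15): 11+15 = 26, qualifies → In.

Out, In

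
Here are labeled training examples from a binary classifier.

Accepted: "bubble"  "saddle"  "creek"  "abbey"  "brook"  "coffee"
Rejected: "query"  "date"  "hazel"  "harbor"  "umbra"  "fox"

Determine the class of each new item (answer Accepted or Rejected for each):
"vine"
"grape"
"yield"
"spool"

Looking at the examples, the only property every 'Accepted' case has and every 'Rejected' case lacks is: has a double letter.
"vine" — no doubled letter, hence Rejected.
"grape" — no doubled letter, hence Rejected.
"yield" — no doubled letter, hence Rejected.
"spool" — 'oo' doubled, hence Accepted.

Rejected, Rejected, Rejected, Accepted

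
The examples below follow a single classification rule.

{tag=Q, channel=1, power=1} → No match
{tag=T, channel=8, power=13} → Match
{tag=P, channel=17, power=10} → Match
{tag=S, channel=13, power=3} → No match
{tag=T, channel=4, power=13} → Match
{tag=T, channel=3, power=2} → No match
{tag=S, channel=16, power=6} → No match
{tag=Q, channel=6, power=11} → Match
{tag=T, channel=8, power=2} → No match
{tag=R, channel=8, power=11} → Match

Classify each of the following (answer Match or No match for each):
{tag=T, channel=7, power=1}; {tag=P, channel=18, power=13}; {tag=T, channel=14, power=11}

'Match' ⟺ power ≥ 10.
{tag=T, channel=7, power=1}: power = 1, fails the rule → No match.
{tag=P, channel=18, power=13}: power = 13, passes → Match.
{tag=T, channel=14, power=11}: power = 11, passes → Match.

No match, Match, Match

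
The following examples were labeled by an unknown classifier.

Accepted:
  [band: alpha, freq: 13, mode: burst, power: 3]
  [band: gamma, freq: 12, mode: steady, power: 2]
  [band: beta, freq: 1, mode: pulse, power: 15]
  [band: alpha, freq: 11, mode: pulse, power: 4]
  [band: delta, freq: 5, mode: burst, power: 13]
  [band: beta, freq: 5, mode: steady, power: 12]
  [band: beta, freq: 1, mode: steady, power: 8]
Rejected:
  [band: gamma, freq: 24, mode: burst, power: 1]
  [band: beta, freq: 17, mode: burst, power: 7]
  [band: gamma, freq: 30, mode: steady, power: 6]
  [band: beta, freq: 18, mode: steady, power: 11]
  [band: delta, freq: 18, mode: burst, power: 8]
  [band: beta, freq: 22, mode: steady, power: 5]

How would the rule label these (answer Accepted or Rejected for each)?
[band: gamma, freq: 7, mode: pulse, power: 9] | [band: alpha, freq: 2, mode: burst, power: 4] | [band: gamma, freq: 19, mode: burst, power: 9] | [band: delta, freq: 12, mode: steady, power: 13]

Accepted, Accepted, Rejected, Accepted

The rule appears to be: freq ≤ 13.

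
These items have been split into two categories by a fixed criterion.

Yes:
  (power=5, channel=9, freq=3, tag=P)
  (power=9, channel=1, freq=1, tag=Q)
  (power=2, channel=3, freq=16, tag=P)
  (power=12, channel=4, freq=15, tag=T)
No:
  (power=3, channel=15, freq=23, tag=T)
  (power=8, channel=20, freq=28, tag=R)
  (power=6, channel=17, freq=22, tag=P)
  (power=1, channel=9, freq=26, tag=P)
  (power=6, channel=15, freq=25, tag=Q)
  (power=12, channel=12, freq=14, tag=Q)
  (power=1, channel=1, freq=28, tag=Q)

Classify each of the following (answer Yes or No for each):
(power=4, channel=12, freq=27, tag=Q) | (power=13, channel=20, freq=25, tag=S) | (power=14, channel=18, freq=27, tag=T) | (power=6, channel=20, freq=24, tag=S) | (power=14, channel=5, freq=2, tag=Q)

No, No, No, No, Yes

The distinguishing property — channel ≤ 9 AND freq ≤ 16 — holds for all the 'Yes' cases and none of the 'No' cases.
(power=4, channel=12, freq=27, tag=Q) → channel = 12, freq = 27 → No.
(power=13, channel=20, freq=25, tag=S) → channel = 20, freq = 25 → No.
(power=14, channel=18, freq=27, tag=T) → channel = 18, freq = 27 → No.
(power=6, channel=20, freq=24, tag=S) → channel = 20, freq = 24 → No.
(power=14, channel=5, freq=2, tag=Q) → channel = 5, freq = 2 → Yes.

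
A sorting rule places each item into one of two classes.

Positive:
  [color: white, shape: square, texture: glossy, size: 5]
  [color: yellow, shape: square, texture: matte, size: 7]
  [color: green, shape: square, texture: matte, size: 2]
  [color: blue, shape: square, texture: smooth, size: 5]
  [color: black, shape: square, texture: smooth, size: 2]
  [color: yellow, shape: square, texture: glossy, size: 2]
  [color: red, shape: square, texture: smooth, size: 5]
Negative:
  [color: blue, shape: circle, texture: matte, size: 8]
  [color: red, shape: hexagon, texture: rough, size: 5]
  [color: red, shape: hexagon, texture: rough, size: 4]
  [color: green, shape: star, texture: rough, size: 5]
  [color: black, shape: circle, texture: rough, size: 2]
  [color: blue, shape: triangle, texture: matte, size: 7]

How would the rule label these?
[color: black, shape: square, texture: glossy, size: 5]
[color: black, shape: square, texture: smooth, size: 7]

Rule: shape is square. This holds for each 'Positive' example and fails for each 'Negative' one.
[color: black, shape: square, texture: glossy, size: 5]: shape is square, has this property → Positive.
[color: black, shape: square, texture: smooth, size: 7]: shape is square, has this property → Positive.

Positive, Positive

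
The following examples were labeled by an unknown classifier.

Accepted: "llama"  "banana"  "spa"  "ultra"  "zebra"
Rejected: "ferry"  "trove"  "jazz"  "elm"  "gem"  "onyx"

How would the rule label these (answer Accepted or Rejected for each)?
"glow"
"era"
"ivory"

Looking at the examples, the only property every 'Accepted' case has and every 'Rejected' case lacks is: ends with 'a'.
"glow": Rejected (ends with 'w'). "era": Accepted (ends with 'a'). "ivory": Rejected (ends with 'y').

Rejected, Accepted, Rejected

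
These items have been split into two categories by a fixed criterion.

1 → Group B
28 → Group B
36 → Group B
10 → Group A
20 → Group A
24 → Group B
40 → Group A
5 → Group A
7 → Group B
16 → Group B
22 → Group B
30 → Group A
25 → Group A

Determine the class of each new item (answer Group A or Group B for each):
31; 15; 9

Comparing the two groups points to one rule — multiple of 5.
31: 31 = 5·6 + 1, lacks this property → Group B. 15: 15 = 5·3, meets the rule → Group A. 9: 9 = 5·1 + 4, lacks this property → Group B.

Group B, Group A, Group B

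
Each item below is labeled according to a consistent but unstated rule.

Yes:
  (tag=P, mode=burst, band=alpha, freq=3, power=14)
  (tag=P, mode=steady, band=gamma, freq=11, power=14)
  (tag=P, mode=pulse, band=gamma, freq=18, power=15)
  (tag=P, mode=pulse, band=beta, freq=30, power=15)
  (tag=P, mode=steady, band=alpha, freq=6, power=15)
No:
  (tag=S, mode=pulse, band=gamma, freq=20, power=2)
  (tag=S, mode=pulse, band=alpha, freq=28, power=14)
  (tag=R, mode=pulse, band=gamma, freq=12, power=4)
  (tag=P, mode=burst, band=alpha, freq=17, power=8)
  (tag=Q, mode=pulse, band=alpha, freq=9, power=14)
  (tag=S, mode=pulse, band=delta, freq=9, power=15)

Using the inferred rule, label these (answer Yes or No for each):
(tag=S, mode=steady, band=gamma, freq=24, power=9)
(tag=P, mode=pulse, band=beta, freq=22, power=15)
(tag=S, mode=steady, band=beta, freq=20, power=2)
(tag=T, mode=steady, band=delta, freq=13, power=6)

The distinguishing property — tag is P AND power ≥ 14 — holds for all the 'Yes' cases and none of the 'No' cases.

No, Yes, No, No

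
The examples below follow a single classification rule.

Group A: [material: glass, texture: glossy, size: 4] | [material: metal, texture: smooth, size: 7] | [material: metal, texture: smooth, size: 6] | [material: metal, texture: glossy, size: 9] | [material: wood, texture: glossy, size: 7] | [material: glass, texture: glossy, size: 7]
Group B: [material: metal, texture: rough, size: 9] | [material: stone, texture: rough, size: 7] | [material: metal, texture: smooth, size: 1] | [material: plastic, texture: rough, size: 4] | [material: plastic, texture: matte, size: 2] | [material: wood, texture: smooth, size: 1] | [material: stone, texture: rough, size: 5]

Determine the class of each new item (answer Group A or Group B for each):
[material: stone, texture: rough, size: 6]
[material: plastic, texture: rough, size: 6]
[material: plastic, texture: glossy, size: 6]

Group B, Group B, Group A

The pattern is that an item is 'Group A' exactly when: texture is not rough AND size ≥ 4.
[material: stone, texture: rough, size: 6] — texture is rough, size = 6, hence Group B. [material: plastic, texture: rough, size: 6] — texture is rough, size = 6, hence Group B. [material: plastic, texture: glossy, size: 6] — texture is glossy, size = 6, hence Group A.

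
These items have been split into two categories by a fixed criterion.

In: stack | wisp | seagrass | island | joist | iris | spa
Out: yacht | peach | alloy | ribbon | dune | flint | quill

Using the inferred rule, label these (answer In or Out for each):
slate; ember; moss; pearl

In, Out, In, Out

The common property of the 'In' items is: contains 's'. No 'Out' item has it.
slate: has 's', matches → In. ember: no 's', does not satisfy this → Out. moss: has 's', matches → In. pearl: no 's', does not satisfy this → Out.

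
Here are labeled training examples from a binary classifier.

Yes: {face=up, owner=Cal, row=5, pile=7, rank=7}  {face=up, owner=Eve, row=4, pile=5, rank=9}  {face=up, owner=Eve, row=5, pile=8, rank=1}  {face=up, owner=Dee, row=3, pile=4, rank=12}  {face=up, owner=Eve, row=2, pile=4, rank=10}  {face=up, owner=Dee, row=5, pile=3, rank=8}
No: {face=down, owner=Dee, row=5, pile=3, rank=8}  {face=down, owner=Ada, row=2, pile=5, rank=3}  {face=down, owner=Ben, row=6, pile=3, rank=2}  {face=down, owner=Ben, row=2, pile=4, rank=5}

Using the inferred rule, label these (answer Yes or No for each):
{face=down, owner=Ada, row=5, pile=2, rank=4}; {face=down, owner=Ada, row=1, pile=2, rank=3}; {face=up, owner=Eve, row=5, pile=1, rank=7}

No, No, Yes

One predicate separates the groups cleanly: face is up.
{face=down, owner=Ada, row=5, pile=2, rank=4}: No (face is down).
{face=down, owner=Ada, row=1, pile=2, rank=3}: No (face is down).
{face=up, owner=Eve, row=5, pile=1, rank=7}: Yes (face is up).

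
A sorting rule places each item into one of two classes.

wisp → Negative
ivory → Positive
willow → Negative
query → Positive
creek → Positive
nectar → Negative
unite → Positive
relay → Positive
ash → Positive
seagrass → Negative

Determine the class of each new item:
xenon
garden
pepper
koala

Looking at the examples, the only property every 'Positive' case has and every 'Negative' case lacks is: odd length.
xenon → length 5 → Positive. garden → length 6 → Negative. pepper → length 6 → Negative. koala → length 5 → Positive.

Positive, Negative, Negative, Positive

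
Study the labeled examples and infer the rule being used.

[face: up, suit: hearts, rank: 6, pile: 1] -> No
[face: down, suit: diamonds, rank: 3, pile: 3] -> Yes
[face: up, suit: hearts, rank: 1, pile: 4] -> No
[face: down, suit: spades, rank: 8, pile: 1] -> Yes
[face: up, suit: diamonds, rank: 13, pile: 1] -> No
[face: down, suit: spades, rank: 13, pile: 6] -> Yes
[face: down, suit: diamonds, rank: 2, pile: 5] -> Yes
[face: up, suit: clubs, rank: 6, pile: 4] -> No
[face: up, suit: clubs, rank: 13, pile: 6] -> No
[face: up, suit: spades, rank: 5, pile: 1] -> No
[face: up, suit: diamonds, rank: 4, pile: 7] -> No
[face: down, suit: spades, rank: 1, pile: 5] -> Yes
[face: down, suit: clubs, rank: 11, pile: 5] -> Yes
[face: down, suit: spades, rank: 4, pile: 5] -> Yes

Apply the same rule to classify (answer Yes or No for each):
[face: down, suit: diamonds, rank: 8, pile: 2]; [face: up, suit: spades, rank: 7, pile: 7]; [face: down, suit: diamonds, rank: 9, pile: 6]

The distinguishing property — face is down — holds for all the 'Yes' cases and none of the 'No' cases.

Yes, No, Yes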